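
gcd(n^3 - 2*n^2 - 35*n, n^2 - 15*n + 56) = n - 7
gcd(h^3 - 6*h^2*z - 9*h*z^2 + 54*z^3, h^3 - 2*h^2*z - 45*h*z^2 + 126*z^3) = h^2 - 9*h*z + 18*z^2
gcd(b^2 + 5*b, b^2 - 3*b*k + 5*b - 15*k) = b + 5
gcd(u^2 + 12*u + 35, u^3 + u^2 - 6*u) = 1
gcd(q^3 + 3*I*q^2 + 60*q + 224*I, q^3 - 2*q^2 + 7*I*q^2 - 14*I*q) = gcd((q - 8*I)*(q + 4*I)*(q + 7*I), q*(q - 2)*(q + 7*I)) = q + 7*I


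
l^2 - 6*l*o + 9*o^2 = (l - 3*o)^2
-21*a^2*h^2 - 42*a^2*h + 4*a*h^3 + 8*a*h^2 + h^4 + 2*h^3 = h*(-3*a + h)*(7*a + h)*(h + 2)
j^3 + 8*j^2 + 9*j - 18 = (j - 1)*(j + 3)*(j + 6)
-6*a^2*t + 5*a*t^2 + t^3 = t*(-a + t)*(6*a + t)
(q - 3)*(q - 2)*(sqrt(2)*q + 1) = sqrt(2)*q^3 - 5*sqrt(2)*q^2 + q^2 - 5*q + 6*sqrt(2)*q + 6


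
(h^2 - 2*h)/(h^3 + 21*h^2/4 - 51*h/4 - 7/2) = 4*h/(4*h^2 + 29*h + 7)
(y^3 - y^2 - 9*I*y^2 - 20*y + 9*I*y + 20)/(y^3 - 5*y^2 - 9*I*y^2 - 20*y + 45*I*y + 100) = (y - 1)/(y - 5)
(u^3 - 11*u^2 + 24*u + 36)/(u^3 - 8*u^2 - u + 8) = (u^2 - 12*u + 36)/(u^2 - 9*u + 8)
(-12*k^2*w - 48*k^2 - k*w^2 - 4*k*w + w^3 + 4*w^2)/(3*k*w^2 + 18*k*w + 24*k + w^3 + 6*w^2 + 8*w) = (-4*k + w)/(w + 2)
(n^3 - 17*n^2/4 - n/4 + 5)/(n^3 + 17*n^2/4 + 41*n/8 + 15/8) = 2*(4*n^2 - 21*n + 20)/(8*n^2 + 26*n + 15)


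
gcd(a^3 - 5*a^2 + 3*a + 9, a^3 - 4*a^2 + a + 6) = a^2 - 2*a - 3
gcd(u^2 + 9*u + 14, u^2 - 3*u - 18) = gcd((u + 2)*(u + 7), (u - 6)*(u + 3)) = 1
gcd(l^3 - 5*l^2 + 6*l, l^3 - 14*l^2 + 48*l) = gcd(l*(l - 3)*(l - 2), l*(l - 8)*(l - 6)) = l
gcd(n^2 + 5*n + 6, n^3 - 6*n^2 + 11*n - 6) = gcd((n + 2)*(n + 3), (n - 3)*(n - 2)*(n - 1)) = 1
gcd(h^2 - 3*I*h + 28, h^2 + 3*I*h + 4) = h + 4*I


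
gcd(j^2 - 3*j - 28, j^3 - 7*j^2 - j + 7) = j - 7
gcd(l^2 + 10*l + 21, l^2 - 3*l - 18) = l + 3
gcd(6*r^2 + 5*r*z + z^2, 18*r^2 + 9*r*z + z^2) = 3*r + z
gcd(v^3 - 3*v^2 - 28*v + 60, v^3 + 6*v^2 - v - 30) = v^2 + 3*v - 10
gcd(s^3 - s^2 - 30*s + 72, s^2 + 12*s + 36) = s + 6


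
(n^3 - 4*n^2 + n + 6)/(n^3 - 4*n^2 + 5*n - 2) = (n^2 - 2*n - 3)/(n^2 - 2*n + 1)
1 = 1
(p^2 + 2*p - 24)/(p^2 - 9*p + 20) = (p + 6)/(p - 5)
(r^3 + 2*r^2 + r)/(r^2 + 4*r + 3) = r*(r + 1)/(r + 3)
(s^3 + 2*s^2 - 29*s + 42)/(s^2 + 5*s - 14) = s - 3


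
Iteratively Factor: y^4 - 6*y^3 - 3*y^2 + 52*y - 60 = (y - 5)*(y^3 - y^2 - 8*y + 12) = (y - 5)*(y - 2)*(y^2 + y - 6) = (y - 5)*(y - 2)^2*(y + 3)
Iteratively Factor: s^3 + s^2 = (s + 1)*(s^2) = s*(s + 1)*(s)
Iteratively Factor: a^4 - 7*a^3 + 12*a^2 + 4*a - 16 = (a - 4)*(a^3 - 3*a^2 + 4) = (a - 4)*(a - 2)*(a^2 - a - 2) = (a - 4)*(a - 2)*(a + 1)*(a - 2)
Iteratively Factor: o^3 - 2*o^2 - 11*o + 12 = (o - 1)*(o^2 - o - 12) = (o - 4)*(o - 1)*(o + 3)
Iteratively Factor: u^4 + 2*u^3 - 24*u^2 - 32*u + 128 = (u - 2)*(u^3 + 4*u^2 - 16*u - 64) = (u - 2)*(u + 4)*(u^2 - 16) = (u - 2)*(u + 4)^2*(u - 4)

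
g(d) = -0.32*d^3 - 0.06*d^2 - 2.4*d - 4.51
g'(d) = -0.96*d^2 - 0.12*d - 2.4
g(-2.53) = 6.36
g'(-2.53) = -8.24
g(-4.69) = 38.44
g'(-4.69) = -22.95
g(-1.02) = -1.78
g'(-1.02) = -3.28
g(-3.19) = 12.92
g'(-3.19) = -11.79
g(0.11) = -4.78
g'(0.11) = -2.42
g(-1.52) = 0.12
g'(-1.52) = -4.44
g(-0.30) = -3.79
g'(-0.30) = -2.45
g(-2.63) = 7.21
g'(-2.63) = -8.72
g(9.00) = -264.25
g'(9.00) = -81.24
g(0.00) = -4.51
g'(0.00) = -2.40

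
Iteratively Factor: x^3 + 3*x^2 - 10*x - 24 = (x - 3)*(x^2 + 6*x + 8) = (x - 3)*(x + 2)*(x + 4)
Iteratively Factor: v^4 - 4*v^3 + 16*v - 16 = (v - 2)*(v^3 - 2*v^2 - 4*v + 8) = (v - 2)*(v + 2)*(v^2 - 4*v + 4) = (v - 2)^2*(v + 2)*(v - 2)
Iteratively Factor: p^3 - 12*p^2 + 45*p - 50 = (p - 5)*(p^2 - 7*p + 10) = (p - 5)*(p - 2)*(p - 5)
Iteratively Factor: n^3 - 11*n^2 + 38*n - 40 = (n - 4)*(n^2 - 7*n + 10) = (n - 4)*(n - 2)*(n - 5)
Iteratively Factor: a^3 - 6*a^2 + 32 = (a + 2)*(a^2 - 8*a + 16) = (a - 4)*(a + 2)*(a - 4)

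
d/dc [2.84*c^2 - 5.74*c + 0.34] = 5.68*c - 5.74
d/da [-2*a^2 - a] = -4*a - 1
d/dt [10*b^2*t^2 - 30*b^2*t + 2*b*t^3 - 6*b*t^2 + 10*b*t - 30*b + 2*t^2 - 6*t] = 20*b^2*t - 30*b^2 + 6*b*t^2 - 12*b*t + 10*b + 4*t - 6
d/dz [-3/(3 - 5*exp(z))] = -15*exp(z)/(5*exp(z) - 3)^2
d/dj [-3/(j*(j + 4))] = 6*(j + 2)/(j^2*(j + 4)^2)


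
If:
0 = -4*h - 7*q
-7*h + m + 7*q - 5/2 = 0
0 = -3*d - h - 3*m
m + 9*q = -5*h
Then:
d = 25/228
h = -35/152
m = -5/152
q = 5/38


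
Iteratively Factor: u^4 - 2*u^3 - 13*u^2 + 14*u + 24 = (u + 3)*(u^3 - 5*u^2 + 2*u + 8) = (u + 1)*(u + 3)*(u^2 - 6*u + 8) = (u - 2)*(u + 1)*(u + 3)*(u - 4)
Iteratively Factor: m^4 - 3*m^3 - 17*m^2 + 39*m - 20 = (m + 4)*(m^3 - 7*m^2 + 11*m - 5) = (m - 1)*(m + 4)*(m^2 - 6*m + 5) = (m - 5)*(m - 1)*(m + 4)*(m - 1)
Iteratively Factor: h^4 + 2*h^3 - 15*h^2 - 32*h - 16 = (h + 1)*(h^3 + h^2 - 16*h - 16) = (h + 1)*(h + 4)*(h^2 - 3*h - 4) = (h + 1)^2*(h + 4)*(h - 4)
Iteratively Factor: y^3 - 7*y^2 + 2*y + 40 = (y - 4)*(y^2 - 3*y - 10) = (y - 4)*(y + 2)*(y - 5)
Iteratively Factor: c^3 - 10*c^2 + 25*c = (c)*(c^2 - 10*c + 25) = c*(c - 5)*(c - 5)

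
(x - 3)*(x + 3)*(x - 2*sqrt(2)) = x^3 - 2*sqrt(2)*x^2 - 9*x + 18*sqrt(2)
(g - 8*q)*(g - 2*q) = g^2 - 10*g*q + 16*q^2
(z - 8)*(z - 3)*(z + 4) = z^3 - 7*z^2 - 20*z + 96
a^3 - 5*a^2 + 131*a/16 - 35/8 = (a - 2)*(a - 7/4)*(a - 5/4)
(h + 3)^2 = h^2 + 6*h + 9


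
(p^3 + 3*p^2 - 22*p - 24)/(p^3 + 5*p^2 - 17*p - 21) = (p^2 + 2*p - 24)/(p^2 + 4*p - 21)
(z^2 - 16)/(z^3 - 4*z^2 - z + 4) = (z + 4)/(z^2 - 1)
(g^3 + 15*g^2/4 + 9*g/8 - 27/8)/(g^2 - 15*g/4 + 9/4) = (2*g^2 + 9*g + 9)/(2*(g - 3))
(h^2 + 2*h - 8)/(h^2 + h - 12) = (h - 2)/(h - 3)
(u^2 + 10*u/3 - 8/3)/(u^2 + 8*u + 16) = (u - 2/3)/(u + 4)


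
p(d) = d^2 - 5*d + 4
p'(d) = 2*d - 5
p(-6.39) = 76.78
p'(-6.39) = -17.78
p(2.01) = -2.01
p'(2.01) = -0.98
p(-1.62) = 14.72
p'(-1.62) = -8.24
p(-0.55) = 7.05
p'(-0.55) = -6.10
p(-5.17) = 56.58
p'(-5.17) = -15.34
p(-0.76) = 8.38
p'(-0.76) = -6.52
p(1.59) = -1.42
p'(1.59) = -1.82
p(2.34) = -2.22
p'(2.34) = -0.32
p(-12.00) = 208.00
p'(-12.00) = -29.00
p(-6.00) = 70.00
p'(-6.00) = -17.00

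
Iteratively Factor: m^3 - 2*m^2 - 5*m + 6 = (m - 3)*(m^2 + m - 2) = (m - 3)*(m - 1)*(m + 2)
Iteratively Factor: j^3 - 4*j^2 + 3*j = (j - 1)*(j^2 - 3*j) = (j - 3)*(j - 1)*(j)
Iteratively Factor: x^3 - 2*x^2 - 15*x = (x + 3)*(x^2 - 5*x) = (x - 5)*(x + 3)*(x)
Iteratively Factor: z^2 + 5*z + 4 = (z + 1)*(z + 4)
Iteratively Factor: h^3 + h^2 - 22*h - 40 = (h - 5)*(h^2 + 6*h + 8) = (h - 5)*(h + 4)*(h + 2)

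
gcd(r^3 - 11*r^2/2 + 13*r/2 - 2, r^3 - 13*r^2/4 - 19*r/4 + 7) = r^2 - 5*r + 4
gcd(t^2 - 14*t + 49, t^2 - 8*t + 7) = t - 7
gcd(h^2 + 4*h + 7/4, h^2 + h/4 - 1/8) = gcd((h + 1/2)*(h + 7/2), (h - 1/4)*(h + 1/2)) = h + 1/2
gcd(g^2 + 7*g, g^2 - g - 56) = g + 7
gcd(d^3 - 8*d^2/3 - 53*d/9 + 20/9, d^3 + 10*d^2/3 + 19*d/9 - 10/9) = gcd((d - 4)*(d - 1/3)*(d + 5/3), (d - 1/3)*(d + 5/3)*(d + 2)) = d^2 + 4*d/3 - 5/9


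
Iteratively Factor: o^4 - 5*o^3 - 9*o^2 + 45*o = (o - 5)*(o^3 - 9*o) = (o - 5)*(o - 3)*(o^2 + 3*o) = (o - 5)*(o - 3)*(o + 3)*(o)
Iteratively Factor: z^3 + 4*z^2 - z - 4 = (z + 4)*(z^2 - 1) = (z - 1)*(z + 4)*(z + 1)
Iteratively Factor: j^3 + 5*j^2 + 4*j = (j + 1)*(j^2 + 4*j) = j*(j + 1)*(j + 4)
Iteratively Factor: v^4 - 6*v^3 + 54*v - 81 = (v - 3)*(v^3 - 3*v^2 - 9*v + 27) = (v - 3)^2*(v^2 - 9) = (v - 3)^2*(v + 3)*(v - 3)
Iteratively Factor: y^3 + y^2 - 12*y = (y - 3)*(y^2 + 4*y) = y*(y - 3)*(y + 4)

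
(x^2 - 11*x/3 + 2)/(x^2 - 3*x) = (x - 2/3)/x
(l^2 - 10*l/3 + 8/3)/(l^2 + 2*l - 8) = (l - 4/3)/(l + 4)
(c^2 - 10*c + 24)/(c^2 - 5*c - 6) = (c - 4)/(c + 1)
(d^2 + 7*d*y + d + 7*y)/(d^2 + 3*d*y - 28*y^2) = (-d - 1)/(-d + 4*y)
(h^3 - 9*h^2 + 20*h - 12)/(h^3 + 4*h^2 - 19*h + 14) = (h - 6)/(h + 7)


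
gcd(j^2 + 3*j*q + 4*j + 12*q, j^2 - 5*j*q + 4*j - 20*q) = j + 4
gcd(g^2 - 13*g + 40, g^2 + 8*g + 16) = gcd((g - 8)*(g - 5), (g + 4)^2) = 1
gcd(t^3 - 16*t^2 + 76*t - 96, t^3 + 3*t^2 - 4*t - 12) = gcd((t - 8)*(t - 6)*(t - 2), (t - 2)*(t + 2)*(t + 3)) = t - 2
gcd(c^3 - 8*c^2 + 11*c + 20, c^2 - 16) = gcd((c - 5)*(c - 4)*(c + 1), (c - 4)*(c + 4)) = c - 4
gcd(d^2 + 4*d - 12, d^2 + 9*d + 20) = 1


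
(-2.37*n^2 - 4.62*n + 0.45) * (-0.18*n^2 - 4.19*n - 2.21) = 0.4266*n^4 + 10.7619*n^3 + 24.5145*n^2 + 8.3247*n - 0.9945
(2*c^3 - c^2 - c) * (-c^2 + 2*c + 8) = -2*c^5 + 5*c^4 + 15*c^3 - 10*c^2 - 8*c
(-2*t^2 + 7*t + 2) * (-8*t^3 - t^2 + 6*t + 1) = 16*t^5 - 54*t^4 - 35*t^3 + 38*t^2 + 19*t + 2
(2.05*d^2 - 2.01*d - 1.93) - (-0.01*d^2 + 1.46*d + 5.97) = 2.06*d^2 - 3.47*d - 7.9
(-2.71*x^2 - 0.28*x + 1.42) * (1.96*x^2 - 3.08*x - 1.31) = -5.3116*x^4 + 7.798*x^3 + 7.1957*x^2 - 4.0068*x - 1.8602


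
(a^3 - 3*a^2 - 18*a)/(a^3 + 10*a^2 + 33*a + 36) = a*(a - 6)/(a^2 + 7*a + 12)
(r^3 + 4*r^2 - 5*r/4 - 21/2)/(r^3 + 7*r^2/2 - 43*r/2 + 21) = (r^2 + 11*r/2 + 7)/(r^2 + 5*r - 14)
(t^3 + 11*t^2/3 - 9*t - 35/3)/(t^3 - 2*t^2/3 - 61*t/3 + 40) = (3*t^2 - 4*t - 7)/(3*t^2 - 17*t + 24)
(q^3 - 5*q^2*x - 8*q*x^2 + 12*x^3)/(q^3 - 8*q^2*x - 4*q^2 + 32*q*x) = (q^3 - 5*q^2*x - 8*q*x^2 + 12*x^3)/(q*(q^2 - 8*q*x - 4*q + 32*x))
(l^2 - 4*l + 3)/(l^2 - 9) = (l - 1)/(l + 3)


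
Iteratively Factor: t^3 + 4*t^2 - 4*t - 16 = (t + 2)*(t^2 + 2*t - 8) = (t - 2)*(t + 2)*(t + 4)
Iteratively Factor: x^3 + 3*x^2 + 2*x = (x + 2)*(x^2 + x) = x*(x + 2)*(x + 1)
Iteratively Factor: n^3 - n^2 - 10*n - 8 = (n + 1)*(n^2 - 2*n - 8) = (n + 1)*(n + 2)*(n - 4)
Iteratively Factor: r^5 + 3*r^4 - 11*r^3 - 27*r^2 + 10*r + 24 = (r + 1)*(r^4 + 2*r^3 - 13*r^2 - 14*r + 24) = (r - 1)*(r + 1)*(r^3 + 3*r^2 - 10*r - 24) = (r - 1)*(r + 1)*(r + 4)*(r^2 - r - 6) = (r - 1)*(r + 1)*(r + 2)*(r + 4)*(r - 3)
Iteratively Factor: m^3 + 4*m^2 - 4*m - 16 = (m + 4)*(m^2 - 4) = (m + 2)*(m + 4)*(m - 2)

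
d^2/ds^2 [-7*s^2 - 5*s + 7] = -14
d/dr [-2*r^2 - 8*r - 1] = -4*r - 8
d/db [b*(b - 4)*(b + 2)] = 3*b^2 - 4*b - 8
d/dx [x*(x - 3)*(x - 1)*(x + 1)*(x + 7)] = 5*x^4 + 16*x^3 - 66*x^2 - 8*x + 21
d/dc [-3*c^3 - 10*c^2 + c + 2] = -9*c^2 - 20*c + 1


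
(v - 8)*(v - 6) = v^2 - 14*v + 48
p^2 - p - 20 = (p - 5)*(p + 4)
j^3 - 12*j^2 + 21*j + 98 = (j - 7)^2*(j + 2)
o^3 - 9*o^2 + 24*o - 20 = (o - 5)*(o - 2)^2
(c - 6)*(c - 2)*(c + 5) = c^3 - 3*c^2 - 28*c + 60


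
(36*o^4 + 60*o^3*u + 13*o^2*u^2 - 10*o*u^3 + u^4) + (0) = 36*o^4 + 60*o^3*u + 13*o^2*u^2 - 10*o*u^3 + u^4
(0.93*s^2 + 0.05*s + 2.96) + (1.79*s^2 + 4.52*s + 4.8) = 2.72*s^2 + 4.57*s + 7.76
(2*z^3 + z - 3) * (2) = 4*z^3 + 2*z - 6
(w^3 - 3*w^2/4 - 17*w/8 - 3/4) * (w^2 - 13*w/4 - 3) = w^5 - 4*w^4 - 43*w^3/16 + 269*w^2/32 + 141*w/16 + 9/4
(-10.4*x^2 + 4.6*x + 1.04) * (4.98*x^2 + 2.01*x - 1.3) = -51.792*x^4 + 2.004*x^3 + 27.9452*x^2 - 3.8896*x - 1.352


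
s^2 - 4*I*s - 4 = (s - 2*I)^2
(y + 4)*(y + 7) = y^2 + 11*y + 28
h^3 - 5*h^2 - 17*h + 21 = (h - 7)*(h - 1)*(h + 3)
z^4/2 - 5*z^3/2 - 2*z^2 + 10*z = z*(z/2 + 1)*(z - 5)*(z - 2)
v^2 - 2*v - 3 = (v - 3)*(v + 1)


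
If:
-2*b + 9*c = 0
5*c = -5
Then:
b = -9/2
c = -1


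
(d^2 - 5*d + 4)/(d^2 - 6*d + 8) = (d - 1)/(d - 2)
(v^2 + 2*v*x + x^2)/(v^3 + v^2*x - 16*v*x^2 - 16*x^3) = (-v - x)/(-v^2 + 16*x^2)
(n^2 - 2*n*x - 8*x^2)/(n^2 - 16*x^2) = (n + 2*x)/(n + 4*x)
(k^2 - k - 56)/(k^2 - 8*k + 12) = (k^2 - k - 56)/(k^2 - 8*k + 12)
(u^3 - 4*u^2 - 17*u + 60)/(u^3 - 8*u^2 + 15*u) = (u + 4)/u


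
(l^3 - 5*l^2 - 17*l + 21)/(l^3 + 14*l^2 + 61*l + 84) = (l^2 - 8*l + 7)/(l^2 + 11*l + 28)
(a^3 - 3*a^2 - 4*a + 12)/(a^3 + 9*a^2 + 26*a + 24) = (a^2 - 5*a + 6)/(a^2 + 7*a + 12)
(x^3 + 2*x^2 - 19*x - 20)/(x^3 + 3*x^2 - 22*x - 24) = (x + 5)/(x + 6)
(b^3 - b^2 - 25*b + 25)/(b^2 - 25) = b - 1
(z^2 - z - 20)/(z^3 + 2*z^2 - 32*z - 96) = (z - 5)/(z^2 - 2*z - 24)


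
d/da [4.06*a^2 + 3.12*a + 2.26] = 8.12*a + 3.12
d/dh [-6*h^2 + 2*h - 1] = 2 - 12*h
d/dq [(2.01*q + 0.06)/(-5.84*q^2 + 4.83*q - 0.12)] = (11.7384*q^2 + 0.700799999999999*q - 0.531)/(34.1056*q^4 - 56.4144*q^3 + 24.7305*q^2 - 1.1592*q + 0.0144)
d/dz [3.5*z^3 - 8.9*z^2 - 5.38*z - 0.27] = 10.5*z^2 - 17.8*z - 5.38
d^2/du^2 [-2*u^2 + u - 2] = -4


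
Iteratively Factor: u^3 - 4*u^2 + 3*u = (u - 3)*(u^2 - u) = (u - 3)*(u - 1)*(u)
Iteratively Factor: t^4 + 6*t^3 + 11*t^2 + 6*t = (t + 3)*(t^3 + 3*t^2 + 2*t) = (t + 2)*(t + 3)*(t^2 + t) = (t + 1)*(t + 2)*(t + 3)*(t)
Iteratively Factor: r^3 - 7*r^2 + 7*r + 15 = (r + 1)*(r^2 - 8*r + 15) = (r - 5)*(r + 1)*(r - 3)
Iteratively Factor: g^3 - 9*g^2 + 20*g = (g)*(g^2 - 9*g + 20) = g*(g - 4)*(g - 5)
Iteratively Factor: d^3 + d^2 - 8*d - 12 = (d + 2)*(d^2 - d - 6) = (d - 3)*(d + 2)*(d + 2)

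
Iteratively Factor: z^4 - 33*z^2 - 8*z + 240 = (z + 4)*(z^3 - 4*z^2 - 17*z + 60) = (z + 4)^2*(z^2 - 8*z + 15) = (z - 3)*(z + 4)^2*(z - 5)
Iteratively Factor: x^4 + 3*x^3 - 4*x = (x + 2)*(x^3 + x^2 - 2*x) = x*(x + 2)*(x^2 + x - 2) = x*(x + 2)^2*(x - 1)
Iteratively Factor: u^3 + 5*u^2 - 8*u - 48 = (u - 3)*(u^2 + 8*u + 16) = (u - 3)*(u + 4)*(u + 4)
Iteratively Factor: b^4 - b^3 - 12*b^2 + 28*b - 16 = (b - 2)*(b^3 + b^2 - 10*b + 8) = (b - 2)*(b - 1)*(b^2 + 2*b - 8) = (b - 2)*(b - 1)*(b + 4)*(b - 2)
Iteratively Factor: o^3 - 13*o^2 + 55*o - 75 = (o - 3)*(o^2 - 10*o + 25) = (o - 5)*(o - 3)*(o - 5)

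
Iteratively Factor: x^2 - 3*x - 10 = (x - 5)*(x + 2)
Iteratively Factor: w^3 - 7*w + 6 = (w + 3)*(w^2 - 3*w + 2) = (w - 1)*(w + 3)*(w - 2)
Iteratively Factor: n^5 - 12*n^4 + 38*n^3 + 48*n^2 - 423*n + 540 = (n - 3)*(n^4 - 9*n^3 + 11*n^2 + 81*n - 180) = (n - 3)*(n + 3)*(n^3 - 12*n^2 + 47*n - 60) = (n - 3)^2*(n + 3)*(n^2 - 9*n + 20) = (n - 5)*(n - 3)^2*(n + 3)*(n - 4)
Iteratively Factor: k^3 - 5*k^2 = (k)*(k^2 - 5*k) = k^2*(k - 5)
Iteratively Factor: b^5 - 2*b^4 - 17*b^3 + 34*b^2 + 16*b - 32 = (b + 4)*(b^4 - 6*b^3 + 7*b^2 + 6*b - 8) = (b - 1)*(b + 4)*(b^3 - 5*b^2 + 2*b + 8) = (b - 1)*(b + 1)*(b + 4)*(b^2 - 6*b + 8) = (b - 2)*(b - 1)*(b + 1)*(b + 4)*(b - 4)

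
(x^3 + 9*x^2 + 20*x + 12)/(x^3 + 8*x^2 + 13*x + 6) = (x + 2)/(x + 1)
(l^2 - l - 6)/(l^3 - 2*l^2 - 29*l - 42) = (l - 3)/(l^2 - 4*l - 21)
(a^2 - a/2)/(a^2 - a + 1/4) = 2*a/(2*a - 1)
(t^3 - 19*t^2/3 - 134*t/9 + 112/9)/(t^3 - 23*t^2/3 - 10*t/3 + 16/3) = (t + 7/3)/(t + 1)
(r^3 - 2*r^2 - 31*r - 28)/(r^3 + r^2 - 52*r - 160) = (r^2 - 6*r - 7)/(r^2 - 3*r - 40)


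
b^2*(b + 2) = b^3 + 2*b^2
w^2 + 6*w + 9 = (w + 3)^2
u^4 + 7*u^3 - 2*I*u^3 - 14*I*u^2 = u^2*(u + 7)*(u - 2*I)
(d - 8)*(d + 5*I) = d^2 - 8*d + 5*I*d - 40*I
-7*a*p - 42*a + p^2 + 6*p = (-7*a + p)*(p + 6)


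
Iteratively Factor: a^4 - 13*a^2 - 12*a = (a - 4)*(a^3 + 4*a^2 + 3*a) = (a - 4)*(a + 3)*(a^2 + a) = a*(a - 4)*(a + 3)*(a + 1)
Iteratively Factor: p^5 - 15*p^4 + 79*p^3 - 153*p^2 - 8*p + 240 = (p - 4)*(p^4 - 11*p^3 + 35*p^2 - 13*p - 60) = (p - 4)*(p + 1)*(p^3 - 12*p^2 + 47*p - 60) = (p - 4)^2*(p + 1)*(p^2 - 8*p + 15) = (p - 5)*(p - 4)^2*(p + 1)*(p - 3)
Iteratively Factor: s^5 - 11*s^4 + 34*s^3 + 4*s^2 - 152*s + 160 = (s - 2)*(s^4 - 9*s^3 + 16*s^2 + 36*s - 80) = (s - 5)*(s - 2)*(s^3 - 4*s^2 - 4*s + 16) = (s - 5)*(s - 2)*(s + 2)*(s^2 - 6*s + 8) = (s - 5)*(s - 4)*(s - 2)*(s + 2)*(s - 2)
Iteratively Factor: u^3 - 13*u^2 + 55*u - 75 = (u - 3)*(u^2 - 10*u + 25) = (u - 5)*(u - 3)*(u - 5)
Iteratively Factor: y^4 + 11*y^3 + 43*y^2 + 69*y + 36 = (y + 1)*(y^3 + 10*y^2 + 33*y + 36) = (y + 1)*(y + 3)*(y^2 + 7*y + 12) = (y + 1)*(y + 3)^2*(y + 4)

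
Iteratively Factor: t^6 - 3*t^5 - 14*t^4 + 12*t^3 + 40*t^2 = (t - 2)*(t^5 - t^4 - 16*t^3 - 20*t^2) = t*(t - 2)*(t^4 - t^3 - 16*t^2 - 20*t) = t*(t - 2)*(t + 2)*(t^3 - 3*t^2 - 10*t) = t*(t - 5)*(t - 2)*(t + 2)*(t^2 + 2*t) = t*(t - 5)*(t - 2)*(t + 2)^2*(t)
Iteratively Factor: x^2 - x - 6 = (x + 2)*(x - 3)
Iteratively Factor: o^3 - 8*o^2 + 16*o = (o - 4)*(o^2 - 4*o) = (o - 4)^2*(o)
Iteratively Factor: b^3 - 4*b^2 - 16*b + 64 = (b - 4)*(b^2 - 16) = (b - 4)^2*(b + 4)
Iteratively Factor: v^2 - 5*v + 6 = (v - 2)*(v - 3)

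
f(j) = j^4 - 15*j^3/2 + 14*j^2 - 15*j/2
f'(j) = 4*j^3 - 45*j^2/2 + 28*j - 15/2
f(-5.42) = 2509.04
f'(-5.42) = -1457.11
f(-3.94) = 946.58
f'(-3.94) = -711.75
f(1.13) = 0.21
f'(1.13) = 1.18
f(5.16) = 12.57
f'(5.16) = 87.46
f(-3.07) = 460.81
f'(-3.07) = -421.26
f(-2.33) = 217.82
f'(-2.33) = -245.49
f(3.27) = -22.73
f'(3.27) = -16.67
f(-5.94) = 3355.34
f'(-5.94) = -1806.04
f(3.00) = -18.00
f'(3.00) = -18.00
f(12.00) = 9702.00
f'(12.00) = 4000.50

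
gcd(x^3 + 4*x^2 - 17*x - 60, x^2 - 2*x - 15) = x + 3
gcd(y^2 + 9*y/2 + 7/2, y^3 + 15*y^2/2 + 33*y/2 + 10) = y + 1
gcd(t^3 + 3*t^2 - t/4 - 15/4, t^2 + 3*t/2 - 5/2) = t^2 + 3*t/2 - 5/2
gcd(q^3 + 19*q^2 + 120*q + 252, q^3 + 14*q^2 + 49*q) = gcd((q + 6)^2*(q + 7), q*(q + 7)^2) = q + 7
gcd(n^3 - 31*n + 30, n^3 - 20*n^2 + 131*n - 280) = n - 5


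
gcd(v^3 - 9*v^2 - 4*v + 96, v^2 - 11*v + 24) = v - 8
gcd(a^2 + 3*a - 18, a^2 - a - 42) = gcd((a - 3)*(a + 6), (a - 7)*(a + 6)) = a + 6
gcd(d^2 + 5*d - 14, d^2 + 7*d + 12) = 1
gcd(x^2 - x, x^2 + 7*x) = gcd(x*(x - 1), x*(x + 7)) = x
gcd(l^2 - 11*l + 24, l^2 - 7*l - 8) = l - 8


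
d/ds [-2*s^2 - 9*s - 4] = -4*s - 9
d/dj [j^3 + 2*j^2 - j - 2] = 3*j^2 + 4*j - 1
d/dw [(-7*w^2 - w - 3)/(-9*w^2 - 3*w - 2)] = (12*w^2 - 26*w - 7)/(81*w^4 + 54*w^3 + 45*w^2 + 12*w + 4)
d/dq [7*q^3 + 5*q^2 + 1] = q*(21*q + 10)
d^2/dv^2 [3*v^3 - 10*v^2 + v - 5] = 18*v - 20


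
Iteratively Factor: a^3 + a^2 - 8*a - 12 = (a - 3)*(a^2 + 4*a + 4) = (a - 3)*(a + 2)*(a + 2)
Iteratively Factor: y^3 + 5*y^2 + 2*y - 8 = (y + 2)*(y^2 + 3*y - 4) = (y + 2)*(y + 4)*(y - 1)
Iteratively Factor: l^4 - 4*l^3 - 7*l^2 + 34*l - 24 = (l + 3)*(l^3 - 7*l^2 + 14*l - 8) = (l - 4)*(l + 3)*(l^2 - 3*l + 2) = (l - 4)*(l - 1)*(l + 3)*(l - 2)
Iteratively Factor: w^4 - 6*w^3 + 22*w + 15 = (w - 3)*(w^3 - 3*w^2 - 9*w - 5) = (w - 3)*(w + 1)*(w^2 - 4*w - 5) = (w - 5)*(w - 3)*(w + 1)*(w + 1)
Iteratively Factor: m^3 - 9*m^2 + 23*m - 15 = (m - 1)*(m^2 - 8*m + 15) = (m - 3)*(m - 1)*(m - 5)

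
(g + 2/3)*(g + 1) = g^2 + 5*g/3 + 2/3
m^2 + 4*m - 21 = (m - 3)*(m + 7)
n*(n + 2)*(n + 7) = n^3 + 9*n^2 + 14*n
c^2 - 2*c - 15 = (c - 5)*(c + 3)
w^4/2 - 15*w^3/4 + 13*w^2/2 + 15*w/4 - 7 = (w/2 + 1/2)*(w - 4)*(w - 7/2)*(w - 1)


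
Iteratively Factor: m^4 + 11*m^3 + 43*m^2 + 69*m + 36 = (m + 3)*(m^3 + 8*m^2 + 19*m + 12) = (m + 3)^2*(m^2 + 5*m + 4) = (m + 1)*(m + 3)^2*(m + 4)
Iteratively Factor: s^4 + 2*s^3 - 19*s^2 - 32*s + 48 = (s - 1)*(s^3 + 3*s^2 - 16*s - 48) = (s - 1)*(s + 3)*(s^2 - 16) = (s - 4)*(s - 1)*(s + 3)*(s + 4)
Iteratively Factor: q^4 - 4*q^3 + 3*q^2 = (q - 3)*(q^3 - q^2) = q*(q - 3)*(q^2 - q) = q^2*(q - 3)*(q - 1)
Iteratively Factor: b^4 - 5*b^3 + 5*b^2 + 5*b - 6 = (b - 1)*(b^3 - 4*b^2 + b + 6) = (b - 2)*(b - 1)*(b^2 - 2*b - 3) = (b - 2)*(b - 1)*(b + 1)*(b - 3)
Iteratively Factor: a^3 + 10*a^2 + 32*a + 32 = (a + 2)*(a^2 + 8*a + 16) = (a + 2)*(a + 4)*(a + 4)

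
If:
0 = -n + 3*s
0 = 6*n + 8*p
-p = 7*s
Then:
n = 0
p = 0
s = 0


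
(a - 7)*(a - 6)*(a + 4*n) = a^3 + 4*a^2*n - 13*a^2 - 52*a*n + 42*a + 168*n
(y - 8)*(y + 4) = y^2 - 4*y - 32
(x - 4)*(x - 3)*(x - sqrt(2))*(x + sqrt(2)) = x^4 - 7*x^3 + 10*x^2 + 14*x - 24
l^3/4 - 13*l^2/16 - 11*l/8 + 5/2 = (l/4 + 1/2)*(l - 4)*(l - 5/4)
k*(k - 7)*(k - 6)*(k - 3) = k^4 - 16*k^3 + 81*k^2 - 126*k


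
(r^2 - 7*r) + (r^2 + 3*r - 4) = 2*r^2 - 4*r - 4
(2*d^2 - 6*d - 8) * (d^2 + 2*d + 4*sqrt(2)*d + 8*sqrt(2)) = 2*d^4 - 2*d^3 + 8*sqrt(2)*d^3 - 20*d^2 - 8*sqrt(2)*d^2 - 80*sqrt(2)*d - 16*d - 64*sqrt(2)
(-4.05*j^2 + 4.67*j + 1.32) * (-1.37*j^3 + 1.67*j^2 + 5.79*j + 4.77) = 5.5485*j^5 - 13.1614*j^4 - 17.459*j^3 + 9.9252*j^2 + 29.9187*j + 6.2964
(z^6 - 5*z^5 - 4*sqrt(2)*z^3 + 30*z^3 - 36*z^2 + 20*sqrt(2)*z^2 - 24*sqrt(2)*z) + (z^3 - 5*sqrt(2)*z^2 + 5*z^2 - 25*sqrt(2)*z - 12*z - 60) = z^6 - 5*z^5 - 4*sqrt(2)*z^3 + 31*z^3 - 31*z^2 + 15*sqrt(2)*z^2 - 49*sqrt(2)*z - 12*z - 60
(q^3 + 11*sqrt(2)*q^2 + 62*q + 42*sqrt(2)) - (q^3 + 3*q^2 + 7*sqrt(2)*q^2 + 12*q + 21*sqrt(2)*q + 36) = -3*q^2 + 4*sqrt(2)*q^2 - 21*sqrt(2)*q + 50*q - 36 + 42*sqrt(2)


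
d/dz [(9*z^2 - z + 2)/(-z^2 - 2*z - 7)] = (-19*z^2 - 122*z + 11)/(z^4 + 4*z^3 + 18*z^2 + 28*z + 49)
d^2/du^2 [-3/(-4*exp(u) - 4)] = 3*(exp(u) - 1)*exp(u)/(4*(exp(u) + 1)^3)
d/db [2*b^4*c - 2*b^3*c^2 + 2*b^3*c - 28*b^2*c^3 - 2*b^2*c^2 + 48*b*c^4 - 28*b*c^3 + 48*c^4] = 2*c*(4*b^3 - 3*b^2*c + 3*b^2 - 28*b*c^2 - 2*b*c + 24*c^3 - 14*c^2)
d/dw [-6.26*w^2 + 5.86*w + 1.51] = 5.86 - 12.52*w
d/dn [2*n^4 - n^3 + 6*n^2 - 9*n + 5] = 8*n^3 - 3*n^2 + 12*n - 9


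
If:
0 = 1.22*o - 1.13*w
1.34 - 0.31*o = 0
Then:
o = 4.32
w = 4.67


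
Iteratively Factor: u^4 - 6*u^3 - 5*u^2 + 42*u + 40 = (u + 2)*(u^3 - 8*u^2 + 11*u + 20) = (u - 5)*(u + 2)*(u^2 - 3*u - 4) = (u - 5)*(u + 1)*(u + 2)*(u - 4)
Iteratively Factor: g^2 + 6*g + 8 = (g + 4)*(g + 2)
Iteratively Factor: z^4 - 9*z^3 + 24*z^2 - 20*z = (z - 2)*(z^3 - 7*z^2 + 10*z) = (z - 5)*(z - 2)*(z^2 - 2*z) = z*(z - 5)*(z - 2)*(z - 2)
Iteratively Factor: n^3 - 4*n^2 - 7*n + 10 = (n - 1)*(n^2 - 3*n - 10) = (n - 5)*(n - 1)*(n + 2)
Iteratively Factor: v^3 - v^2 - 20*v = (v)*(v^2 - v - 20) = v*(v + 4)*(v - 5)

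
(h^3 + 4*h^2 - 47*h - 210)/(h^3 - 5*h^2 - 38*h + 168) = (h + 5)/(h - 4)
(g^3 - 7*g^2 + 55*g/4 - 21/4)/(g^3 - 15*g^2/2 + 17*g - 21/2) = (g - 1/2)/(g - 1)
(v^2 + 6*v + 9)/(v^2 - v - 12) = (v + 3)/(v - 4)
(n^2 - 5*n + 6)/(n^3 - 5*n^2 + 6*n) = 1/n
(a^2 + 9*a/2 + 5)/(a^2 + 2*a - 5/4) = 2*(a + 2)/(2*a - 1)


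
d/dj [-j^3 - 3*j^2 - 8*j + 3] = -3*j^2 - 6*j - 8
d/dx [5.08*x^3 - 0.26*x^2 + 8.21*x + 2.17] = 15.24*x^2 - 0.52*x + 8.21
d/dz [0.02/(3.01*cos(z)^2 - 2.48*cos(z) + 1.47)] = (0.1204*cos(z) - 0.0496)*sin(z)/(3.01*cos(z)^2 - 2.48*cos(z) + 1.47)^2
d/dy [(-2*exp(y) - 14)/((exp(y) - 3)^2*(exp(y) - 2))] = 2*(-(exp(y) - 3)*(exp(y) - 2) + (exp(y) - 3)*(exp(y) + 7) + 2*(exp(y) - 2)*(exp(y) + 7))*exp(y)/((exp(y) - 3)^3*(exp(y) - 2)^2)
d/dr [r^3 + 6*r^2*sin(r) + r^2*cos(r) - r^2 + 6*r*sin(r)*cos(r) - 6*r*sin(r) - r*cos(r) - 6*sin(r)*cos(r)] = -r^2*sin(r) + 6*r^2*cos(r) + 3*r^2 + 13*r*sin(r) - 4*r*cos(r) + 6*r*cos(2*r) - 2*r - 6*sin(r) + 3*sin(2*r) - cos(r) - 6*cos(2*r)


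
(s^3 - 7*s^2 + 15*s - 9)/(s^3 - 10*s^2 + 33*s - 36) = (s - 1)/(s - 4)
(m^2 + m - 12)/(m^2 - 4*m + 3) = (m + 4)/(m - 1)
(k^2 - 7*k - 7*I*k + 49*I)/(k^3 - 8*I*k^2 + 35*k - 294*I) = (k - 7)/(k^2 - I*k + 42)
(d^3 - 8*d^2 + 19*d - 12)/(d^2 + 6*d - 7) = (d^2 - 7*d + 12)/(d + 7)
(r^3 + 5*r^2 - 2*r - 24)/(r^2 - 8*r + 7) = (r^3 + 5*r^2 - 2*r - 24)/(r^2 - 8*r + 7)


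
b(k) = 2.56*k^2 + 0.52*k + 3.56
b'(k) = 5.12*k + 0.52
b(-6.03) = 93.51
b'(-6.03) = -30.35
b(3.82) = 42.90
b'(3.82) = 20.08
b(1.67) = 11.57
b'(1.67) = 9.07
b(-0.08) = 3.53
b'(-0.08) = 0.11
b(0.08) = 3.62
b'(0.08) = 0.93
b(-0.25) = 3.59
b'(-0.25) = -0.76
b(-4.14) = 45.28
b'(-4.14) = -20.68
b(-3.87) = 39.89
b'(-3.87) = -19.29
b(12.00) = 378.44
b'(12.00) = 61.96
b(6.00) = 98.84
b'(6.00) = 31.24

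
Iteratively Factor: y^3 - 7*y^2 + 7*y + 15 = (y + 1)*(y^2 - 8*y + 15) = (y - 5)*(y + 1)*(y - 3)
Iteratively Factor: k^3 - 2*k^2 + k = (k)*(k^2 - 2*k + 1) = k*(k - 1)*(k - 1)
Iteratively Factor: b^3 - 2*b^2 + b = (b - 1)*(b^2 - b) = (b - 1)^2*(b)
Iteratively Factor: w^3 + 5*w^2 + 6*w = (w + 3)*(w^2 + 2*w) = (w + 2)*(w + 3)*(w)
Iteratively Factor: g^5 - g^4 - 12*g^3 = (g + 3)*(g^4 - 4*g^3) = g*(g + 3)*(g^3 - 4*g^2) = g*(g - 4)*(g + 3)*(g^2) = g^2*(g - 4)*(g + 3)*(g)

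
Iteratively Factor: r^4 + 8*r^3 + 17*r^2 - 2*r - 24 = (r - 1)*(r^3 + 9*r^2 + 26*r + 24) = (r - 1)*(r + 3)*(r^2 + 6*r + 8) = (r - 1)*(r + 3)*(r + 4)*(r + 2)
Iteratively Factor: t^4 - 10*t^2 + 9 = (t - 1)*(t^3 + t^2 - 9*t - 9) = (t - 1)*(t + 1)*(t^2 - 9) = (t - 1)*(t + 1)*(t + 3)*(t - 3)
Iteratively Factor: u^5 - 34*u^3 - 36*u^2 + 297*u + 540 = (u + 3)*(u^4 - 3*u^3 - 25*u^2 + 39*u + 180) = (u + 3)^2*(u^3 - 6*u^2 - 7*u + 60) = (u - 4)*(u + 3)^2*(u^2 - 2*u - 15) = (u - 5)*(u - 4)*(u + 3)^2*(u + 3)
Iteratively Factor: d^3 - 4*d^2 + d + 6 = (d - 3)*(d^2 - d - 2) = (d - 3)*(d - 2)*(d + 1)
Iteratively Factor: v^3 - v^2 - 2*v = (v + 1)*(v^2 - 2*v) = (v - 2)*(v + 1)*(v)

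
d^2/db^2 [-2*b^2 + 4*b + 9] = -4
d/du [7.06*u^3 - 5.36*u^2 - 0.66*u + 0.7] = 21.18*u^2 - 10.72*u - 0.66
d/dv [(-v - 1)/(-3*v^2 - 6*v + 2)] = (3*v^2 + 6*v - 6*(v + 1)^2 - 2)/(3*v^2 + 6*v - 2)^2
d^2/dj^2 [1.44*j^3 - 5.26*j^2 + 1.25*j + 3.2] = 8.64*j - 10.52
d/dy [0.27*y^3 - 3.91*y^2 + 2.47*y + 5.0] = 0.81*y^2 - 7.82*y + 2.47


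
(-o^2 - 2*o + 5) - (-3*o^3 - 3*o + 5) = 3*o^3 - o^2 + o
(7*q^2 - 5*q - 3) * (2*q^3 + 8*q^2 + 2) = 14*q^5 + 46*q^4 - 46*q^3 - 10*q^2 - 10*q - 6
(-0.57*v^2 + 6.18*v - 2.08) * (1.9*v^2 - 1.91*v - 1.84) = -1.083*v^4 + 12.8307*v^3 - 14.707*v^2 - 7.3984*v + 3.8272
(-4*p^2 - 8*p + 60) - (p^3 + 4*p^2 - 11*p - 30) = -p^3 - 8*p^2 + 3*p + 90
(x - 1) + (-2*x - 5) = -x - 6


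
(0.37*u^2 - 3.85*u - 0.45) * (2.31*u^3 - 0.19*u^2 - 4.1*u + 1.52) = 0.8547*u^5 - 8.9638*u^4 - 1.825*u^3 + 16.4329*u^2 - 4.007*u - 0.684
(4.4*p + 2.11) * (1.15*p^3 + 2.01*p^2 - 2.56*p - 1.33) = 5.06*p^4 + 11.2705*p^3 - 7.0229*p^2 - 11.2536*p - 2.8063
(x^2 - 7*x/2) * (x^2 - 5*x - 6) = x^4 - 17*x^3/2 + 23*x^2/2 + 21*x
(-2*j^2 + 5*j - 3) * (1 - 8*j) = 16*j^3 - 42*j^2 + 29*j - 3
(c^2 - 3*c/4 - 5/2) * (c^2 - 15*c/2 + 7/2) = c^4 - 33*c^3/4 + 53*c^2/8 + 129*c/8 - 35/4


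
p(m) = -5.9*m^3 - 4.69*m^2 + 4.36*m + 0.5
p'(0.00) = 4.36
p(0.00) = 0.50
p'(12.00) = -2657.00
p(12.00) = -10817.74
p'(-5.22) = -428.97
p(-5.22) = 689.14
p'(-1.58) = -25.01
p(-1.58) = 5.17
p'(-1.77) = -34.49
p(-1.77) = 10.81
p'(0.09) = 3.37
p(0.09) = 0.85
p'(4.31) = -364.86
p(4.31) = -540.20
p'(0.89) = -18.01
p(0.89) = -3.49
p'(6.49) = -802.04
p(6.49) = -1781.57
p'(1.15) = -29.84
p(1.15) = -9.66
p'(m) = -17.7*m^2 - 9.38*m + 4.36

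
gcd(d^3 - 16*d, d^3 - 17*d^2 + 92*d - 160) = d - 4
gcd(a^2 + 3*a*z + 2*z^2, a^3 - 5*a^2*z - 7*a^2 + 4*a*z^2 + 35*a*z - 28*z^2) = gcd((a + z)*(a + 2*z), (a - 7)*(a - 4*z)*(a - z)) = 1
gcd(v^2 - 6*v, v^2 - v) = v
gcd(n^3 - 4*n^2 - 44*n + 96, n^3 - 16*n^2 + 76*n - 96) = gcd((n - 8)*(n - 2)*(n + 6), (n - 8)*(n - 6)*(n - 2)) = n^2 - 10*n + 16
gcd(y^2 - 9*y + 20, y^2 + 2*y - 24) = y - 4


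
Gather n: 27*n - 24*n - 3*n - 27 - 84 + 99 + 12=0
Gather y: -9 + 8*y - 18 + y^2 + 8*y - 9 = y^2 + 16*y - 36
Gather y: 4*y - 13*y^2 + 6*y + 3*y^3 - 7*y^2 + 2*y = 3*y^3 - 20*y^2 + 12*y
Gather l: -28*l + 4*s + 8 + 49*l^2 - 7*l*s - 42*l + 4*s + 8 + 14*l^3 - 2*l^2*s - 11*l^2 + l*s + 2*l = 14*l^3 + l^2*(38 - 2*s) + l*(-6*s - 68) + 8*s + 16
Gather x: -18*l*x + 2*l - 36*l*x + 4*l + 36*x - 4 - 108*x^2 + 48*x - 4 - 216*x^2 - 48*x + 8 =6*l - 324*x^2 + x*(36 - 54*l)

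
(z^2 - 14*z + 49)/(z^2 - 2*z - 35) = (z - 7)/(z + 5)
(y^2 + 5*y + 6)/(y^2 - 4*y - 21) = (y + 2)/(y - 7)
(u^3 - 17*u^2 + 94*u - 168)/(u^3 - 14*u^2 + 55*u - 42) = (u - 4)/(u - 1)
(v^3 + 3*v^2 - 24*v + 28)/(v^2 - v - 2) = (v^2 + 5*v - 14)/(v + 1)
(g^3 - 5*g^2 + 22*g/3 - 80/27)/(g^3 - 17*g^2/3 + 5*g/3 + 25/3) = (9*g^2 - 30*g + 16)/(9*(g^2 - 4*g - 5))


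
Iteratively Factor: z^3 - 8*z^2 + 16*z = (z)*(z^2 - 8*z + 16) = z*(z - 4)*(z - 4)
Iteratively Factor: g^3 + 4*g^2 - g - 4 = (g - 1)*(g^2 + 5*g + 4) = (g - 1)*(g + 1)*(g + 4)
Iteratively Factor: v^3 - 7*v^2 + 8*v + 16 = (v - 4)*(v^2 - 3*v - 4) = (v - 4)*(v + 1)*(v - 4)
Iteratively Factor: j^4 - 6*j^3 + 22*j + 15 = (j + 1)*(j^3 - 7*j^2 + 7*j + 15) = (j - 3)*(j + 1)*(j^2 - 4*j - 5) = (j - 5)*(j - 3)*(j + 1)*(j + 1)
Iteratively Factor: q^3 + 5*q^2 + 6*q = (q + 3)*(q^2 + 2*q) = q*(q + 3)*(q + 2)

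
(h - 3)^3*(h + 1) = h^4 - 8*h^3 + 18*h^2 - 27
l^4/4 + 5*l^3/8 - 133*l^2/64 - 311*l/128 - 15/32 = (l/4 + 1)*(l - 5/2)*(l + 1/4)*(l + 3/4)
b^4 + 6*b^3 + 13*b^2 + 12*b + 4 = (b + 1)^2*(b + 2)^2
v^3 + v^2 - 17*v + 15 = (v - 3)*(v - 1)*(v + 5)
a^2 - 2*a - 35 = (a - 7)*(a + 5)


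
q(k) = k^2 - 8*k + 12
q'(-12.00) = -32.00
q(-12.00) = 252.00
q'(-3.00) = -14.00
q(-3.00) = 45.00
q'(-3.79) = -15.58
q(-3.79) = 56.68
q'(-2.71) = -13.42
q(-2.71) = 41.02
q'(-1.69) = -11.38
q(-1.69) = 28.38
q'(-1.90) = -11.80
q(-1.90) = 30.81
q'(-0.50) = -9.00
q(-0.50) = 16.25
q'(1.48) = -5.04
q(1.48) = 2.35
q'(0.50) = -7.00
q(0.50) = 8.25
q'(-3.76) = -15.52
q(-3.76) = 56.22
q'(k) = 2*k - 8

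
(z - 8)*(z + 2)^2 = z^3 - 4*z^2 - 28*z - 32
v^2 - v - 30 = (v - 6)*(v + 5)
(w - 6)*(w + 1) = w^2 - 5*w - 6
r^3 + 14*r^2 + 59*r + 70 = (r + 2)*(r + 5)*(r + 7)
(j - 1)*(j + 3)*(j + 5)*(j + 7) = j^4 + 14*j^3 + 56*j^2 + 34*j - 105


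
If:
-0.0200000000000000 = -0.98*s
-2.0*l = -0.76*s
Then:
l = 0.01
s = 0.02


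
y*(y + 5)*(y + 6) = y^3 + 11*y^2 + 30*y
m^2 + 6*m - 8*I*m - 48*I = (m + 6)*(m - 8*I)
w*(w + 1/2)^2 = w^3 + w^2 + w/4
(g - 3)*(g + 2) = g^2 - g - 6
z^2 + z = z*(z + 1)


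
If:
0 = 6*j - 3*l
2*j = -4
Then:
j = -2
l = -4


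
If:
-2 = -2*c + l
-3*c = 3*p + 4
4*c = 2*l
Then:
No Solution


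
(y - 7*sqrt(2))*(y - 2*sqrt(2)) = y^2 - 9*sqrt(2)*y + 28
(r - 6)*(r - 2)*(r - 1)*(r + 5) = r^4 - 4*r^3 - 25*r^2 + 88*r - 60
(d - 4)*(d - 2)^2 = d^3 - 8*d^2 + 20*d - 16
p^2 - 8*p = p*(p - 8)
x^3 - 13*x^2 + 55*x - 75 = (x - 5)^2*(x - 3)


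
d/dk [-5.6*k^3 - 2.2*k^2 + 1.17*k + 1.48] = -16.8*k^2 - 4.4*k + 1.17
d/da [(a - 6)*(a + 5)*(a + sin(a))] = (a - 6)*(a + 5)*(cos(a) + 1) + (a - 6)*(a + sin(a)) + (a + 5)*(a + sin(a))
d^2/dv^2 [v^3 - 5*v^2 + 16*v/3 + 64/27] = 6*v - 10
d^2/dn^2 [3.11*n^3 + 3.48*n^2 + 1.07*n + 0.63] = 18.66*n + 6.96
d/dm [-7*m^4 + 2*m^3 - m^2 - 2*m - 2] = -28*m^3 + 6*m^2 - 2*m - 2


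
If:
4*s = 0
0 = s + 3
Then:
No Solution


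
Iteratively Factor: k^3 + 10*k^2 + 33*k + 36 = (k + 4)*(k^2 + 6*k + 9) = (k + 3)*(k + 4)*(k + 3)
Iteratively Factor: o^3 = (o)*(o^2) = o^2*(o)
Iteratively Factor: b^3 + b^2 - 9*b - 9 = (b + 3)*(b^2 - 2*b - 3) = (b + 1)*(b + 3)*(b - 3)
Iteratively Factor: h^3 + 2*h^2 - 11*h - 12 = (h - 3)*(h^2 + 5*h + 4) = (h - 3)*(h + 1)*(h + 4)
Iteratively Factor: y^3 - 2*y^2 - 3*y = (y - 3)*(y^2 + y) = y*(y - 3)*(y + 1)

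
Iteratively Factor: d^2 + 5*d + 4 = (d + 1)*(d + 4)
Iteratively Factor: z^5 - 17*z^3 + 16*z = (z - 4)*(z^4 + 4*z^3 - z^2 - 4*z) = z*(z - 4)*(z^3 + 4*z^2 - z - 4) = z*(z - 4)*(z - 1)*(z^2 + 5*z + 4) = z*(z - 4)*(z - 1)*(z + 4)*(z + 1)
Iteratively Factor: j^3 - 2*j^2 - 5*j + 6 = (j + 2)*(j^2 - 4*j + 3) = (j - 3)*(j + 2)*(j - 1)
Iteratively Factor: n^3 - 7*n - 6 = (n + 1)*(n^2 - n - 6) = (n - 3)*(n + 1)*(n + 2)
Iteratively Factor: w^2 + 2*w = (w)*(w + 2)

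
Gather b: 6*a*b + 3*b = b*(6*a + 3)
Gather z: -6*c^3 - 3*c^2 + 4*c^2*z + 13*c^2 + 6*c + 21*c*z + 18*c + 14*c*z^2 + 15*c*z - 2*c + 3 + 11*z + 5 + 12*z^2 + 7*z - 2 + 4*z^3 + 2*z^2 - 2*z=-6*c^3 + 10*c^2 + 22*c + 4*z^3 + z^2*(14*c + 14) + z*(4*c^2 + 36*c + 16) + 6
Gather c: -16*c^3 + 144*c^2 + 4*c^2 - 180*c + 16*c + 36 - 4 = -16*c^3 + 148*c^2 - 164*c + 32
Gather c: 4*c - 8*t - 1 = 4*c - 8*t - 1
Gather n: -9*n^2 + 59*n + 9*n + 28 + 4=-9*n^2 + 68*n + 32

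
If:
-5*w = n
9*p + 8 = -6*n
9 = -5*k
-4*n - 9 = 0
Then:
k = -9/5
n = -9/4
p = 11/18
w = 9/20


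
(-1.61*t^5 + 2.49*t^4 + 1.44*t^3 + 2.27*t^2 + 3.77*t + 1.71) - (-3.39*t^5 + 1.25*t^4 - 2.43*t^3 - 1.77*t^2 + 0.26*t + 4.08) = 1.78*t^5 + 1.24*t^4 + 3.87*t^3 + 4.04*t^2 + 3.51*t - 2.37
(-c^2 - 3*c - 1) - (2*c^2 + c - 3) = -3*c^2 - 4*c + 2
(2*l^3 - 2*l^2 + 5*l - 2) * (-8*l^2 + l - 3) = -16*l^5 + 18*l^4 - 48*l^3 + 27*l^2 - 17*l + 6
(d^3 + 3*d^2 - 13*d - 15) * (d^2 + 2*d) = d^5 + 5*d^4 - 7*d^3 - 41*d^2 - 30*d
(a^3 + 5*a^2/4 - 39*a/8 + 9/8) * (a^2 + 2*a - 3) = a^5 + 13*a^4/4 - 43*a^3/8 - 99*a^2/8 + 135*a/8 - 27/8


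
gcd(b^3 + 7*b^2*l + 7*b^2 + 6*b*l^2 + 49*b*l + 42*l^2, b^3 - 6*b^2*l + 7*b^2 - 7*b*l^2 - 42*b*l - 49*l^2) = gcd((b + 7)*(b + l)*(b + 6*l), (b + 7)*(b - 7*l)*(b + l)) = b^2 + b*l + 7*b + 7*l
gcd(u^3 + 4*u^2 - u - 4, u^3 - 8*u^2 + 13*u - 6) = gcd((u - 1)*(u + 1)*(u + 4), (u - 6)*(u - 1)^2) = u - 1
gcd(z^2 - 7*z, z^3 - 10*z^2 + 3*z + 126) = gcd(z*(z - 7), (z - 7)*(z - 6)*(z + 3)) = z - 7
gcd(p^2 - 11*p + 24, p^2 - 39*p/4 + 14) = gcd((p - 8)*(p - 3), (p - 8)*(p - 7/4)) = p - 8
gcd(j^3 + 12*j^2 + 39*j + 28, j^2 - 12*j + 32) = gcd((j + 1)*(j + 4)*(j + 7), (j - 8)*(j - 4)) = 1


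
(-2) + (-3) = -5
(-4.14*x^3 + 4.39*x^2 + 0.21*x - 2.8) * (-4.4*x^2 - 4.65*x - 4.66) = 18.216*x^5 - 0.0649999999999977*x^4 - 2.0451*x^3 - 9.1139*x^2 + 12.0414*x + 13.048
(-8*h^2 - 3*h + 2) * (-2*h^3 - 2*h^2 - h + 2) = 16*h^5 + 22*h^4 + 10*h^3 - 17*h^2 - 8*h + 4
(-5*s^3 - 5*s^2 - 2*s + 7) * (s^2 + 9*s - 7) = -5*s^5 - 50*s^4 - 12*s^3 + 24*s^2 + 77*s - 49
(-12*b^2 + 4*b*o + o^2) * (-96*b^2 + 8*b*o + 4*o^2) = 1152*b^4 - 480*b^3*o - 112*b^2*o^2 + 24*b*o^3 + 4*o^4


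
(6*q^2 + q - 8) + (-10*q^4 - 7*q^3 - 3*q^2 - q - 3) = -10*q^4 - 7*q^3 + 3*q^2 - 11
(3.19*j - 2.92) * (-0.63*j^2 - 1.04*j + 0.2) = -2.0097*j^3 - 1.478*j^2 + 3.6748*j - 0.584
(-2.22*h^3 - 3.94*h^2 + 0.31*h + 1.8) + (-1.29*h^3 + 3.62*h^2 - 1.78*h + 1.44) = -3.51*h^3 - 0.32*h^2 - 1.47*h + 3.24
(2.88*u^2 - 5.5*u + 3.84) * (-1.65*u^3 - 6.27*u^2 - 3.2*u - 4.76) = -4.752*u^5 - 8.9826*u^4 + 18.933*u^3 - 20.1856*u^2 + 13.892*u - 18.2784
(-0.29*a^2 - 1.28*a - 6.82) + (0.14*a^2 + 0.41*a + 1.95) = -0.15*a^2 - 0.87*a - 4.87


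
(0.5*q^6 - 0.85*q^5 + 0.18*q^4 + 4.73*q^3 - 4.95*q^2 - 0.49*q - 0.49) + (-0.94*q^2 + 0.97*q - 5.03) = 0.5*q^6 - 0.85*q^5 + 0.18*q^4 + 4.73*q^3 - 5.89*q^2 + 0.48*q - 5.52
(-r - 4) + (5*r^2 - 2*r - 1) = 5*r^2 - 3*r - 5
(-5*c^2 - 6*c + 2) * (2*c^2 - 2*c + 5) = -10*c^4 - 2*c^3 - 9*c^2 - 34*c + 10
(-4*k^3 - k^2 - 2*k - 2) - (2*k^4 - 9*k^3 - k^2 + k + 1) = -2*k^4 + 5*k^3 - 3*k - 3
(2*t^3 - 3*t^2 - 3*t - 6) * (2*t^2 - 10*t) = 4*t^5 - 26*t^4 + 24*t^3 + 18*t^2 + 60*t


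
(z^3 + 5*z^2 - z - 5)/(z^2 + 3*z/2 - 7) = 2*(z^3 + 5*z^2 - z - 5)/(2*z^2 + 3*z - 14)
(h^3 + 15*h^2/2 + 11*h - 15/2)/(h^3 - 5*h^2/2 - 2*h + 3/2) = (h^2 + 8*h + 15)/(h^2 - 2*h - 3)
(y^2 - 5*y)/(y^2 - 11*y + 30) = y/(y - 6)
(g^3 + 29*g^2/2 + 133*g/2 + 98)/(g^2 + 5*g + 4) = (2*g^2 + 21*g + 49)/(2*(g + 1))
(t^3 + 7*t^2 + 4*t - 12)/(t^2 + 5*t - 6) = t + 2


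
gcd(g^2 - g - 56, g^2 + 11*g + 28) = g + 7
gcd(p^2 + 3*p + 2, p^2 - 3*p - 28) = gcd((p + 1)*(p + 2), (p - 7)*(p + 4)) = 1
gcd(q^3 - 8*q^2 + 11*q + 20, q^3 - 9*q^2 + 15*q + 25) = q^2 - 4*q - 5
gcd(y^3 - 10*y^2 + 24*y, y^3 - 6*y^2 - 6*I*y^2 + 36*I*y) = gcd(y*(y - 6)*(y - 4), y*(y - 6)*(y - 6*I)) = y^2 - 6*y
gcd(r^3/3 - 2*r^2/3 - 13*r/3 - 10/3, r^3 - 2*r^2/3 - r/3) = 1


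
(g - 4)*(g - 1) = g^2 - 5*g + 4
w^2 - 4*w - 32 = (w - 8)*(w + 4)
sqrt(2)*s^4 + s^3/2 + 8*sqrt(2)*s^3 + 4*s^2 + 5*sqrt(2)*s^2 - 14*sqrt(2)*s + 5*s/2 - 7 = (s - 1)*(s + 2)*(s + 7)*(sqrt(2)*s + 1/2)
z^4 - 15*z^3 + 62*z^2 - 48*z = z*(z - 8)*(z - 6)*(z - 1)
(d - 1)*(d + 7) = d^2 + 6*d - 7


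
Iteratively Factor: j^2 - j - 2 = (j + 1)*(j - 2)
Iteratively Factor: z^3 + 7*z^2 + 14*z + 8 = (z + 1)*(z^2 + 6*z + 8) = (z + 1)*(z + 2)*(z + 4)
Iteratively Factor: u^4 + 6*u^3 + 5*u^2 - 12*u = (u + 3)*(u^3 + 3*u^2 - 4*u) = (u + 3)*(u + 4)*(u^2 - u) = u*(u + 3)*(u + 4)*(u - 1)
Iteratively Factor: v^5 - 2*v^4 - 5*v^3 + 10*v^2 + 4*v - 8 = (v - 2)*(v^4 - 5*v^2 + 4) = (v - 2)^2*(v^3 + 2*v^2 - v - 2) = (v - 2)^2*(v - 1)*(v^2 + 3*v + 2) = (v - 2)^2*(v - 1)*(v + 2)*(v + 1)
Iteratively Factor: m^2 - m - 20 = (m + 4)*(m - 5)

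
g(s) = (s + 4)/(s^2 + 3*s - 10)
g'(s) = (-2*s - 3)*(s + 4)/(s^2 + 3*s - 10)^2 + 1/(s^2 + 3*s - 10) = (s^2 + 3*s - (s + 4)*(2*s + 3) - 10)/(s^2 + 3*s - 10)^2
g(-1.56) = -0.20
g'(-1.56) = -0.08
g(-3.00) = -0.10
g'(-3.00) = -0.07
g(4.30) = 0.39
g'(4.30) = -0.16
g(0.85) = -0.72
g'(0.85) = -0.65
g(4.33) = 0.38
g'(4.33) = -0.16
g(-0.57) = -0.30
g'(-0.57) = -0.14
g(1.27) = -1.15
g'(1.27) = -1.61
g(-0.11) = -0.38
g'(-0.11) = -0.20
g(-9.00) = -0.11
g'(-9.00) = -0.02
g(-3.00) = -0.10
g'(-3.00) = -0.07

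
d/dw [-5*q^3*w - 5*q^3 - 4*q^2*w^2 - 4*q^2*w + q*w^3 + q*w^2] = q*(-5*q^2 - 8*q*w - 4*q + 3*w^2 + 2*w)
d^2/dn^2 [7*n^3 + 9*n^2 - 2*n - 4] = 42*n + 18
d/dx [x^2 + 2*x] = 2*x + 2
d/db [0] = 0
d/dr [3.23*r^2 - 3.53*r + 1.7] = 6.46*r - 3.53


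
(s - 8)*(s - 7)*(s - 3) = s^3 - 18*s^2 + 101*s - 168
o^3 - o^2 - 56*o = o*(o - 8)*(o + 7)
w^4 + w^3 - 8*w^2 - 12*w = w*(w - 3)*(w + 2)^2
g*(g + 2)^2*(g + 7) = g^4 + 11*g^3 + 32*g^2 + 28*g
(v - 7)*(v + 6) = v^2 - v - 42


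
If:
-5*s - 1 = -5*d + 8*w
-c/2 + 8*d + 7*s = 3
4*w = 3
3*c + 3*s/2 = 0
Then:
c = 82/305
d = 263/305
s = -164/305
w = 3/4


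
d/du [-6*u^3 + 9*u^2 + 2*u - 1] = -18*u^2 + 18*u + 2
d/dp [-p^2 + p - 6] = 1 - 2*p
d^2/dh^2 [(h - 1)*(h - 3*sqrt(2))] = 2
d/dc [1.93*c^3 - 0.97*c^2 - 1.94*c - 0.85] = 5.79*c^2 - 1.94*c - 1.94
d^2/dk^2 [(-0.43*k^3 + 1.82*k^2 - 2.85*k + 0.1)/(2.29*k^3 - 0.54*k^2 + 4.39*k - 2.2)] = (7.105427357601e-15*k^7 + 18.025048*k^6 - 63.737112*k^5 - 108.337152*k^4 + 175.106888*k^3 - 154.1481*k^2 + 9.42804*k - 33.81618)/(12.008989*k^9 - 8.495442*k^8 + 71.068089*k^7 - 67.340568*k^6 + 152.562819*k^5 - 165.846282*k^4 + 149.147239*k^3 - 135.03666*k^2 + 63.7428*k - 10.648)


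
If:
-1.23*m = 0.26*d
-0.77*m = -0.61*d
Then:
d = 0.00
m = 0.00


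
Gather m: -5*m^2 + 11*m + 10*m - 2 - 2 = -5*m^2 + 21*m - 4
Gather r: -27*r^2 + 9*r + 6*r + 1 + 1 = -27*r^2 + 15*r + 2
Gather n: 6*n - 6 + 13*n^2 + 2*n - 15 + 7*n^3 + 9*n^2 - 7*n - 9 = 7*n^3 + 22*n^2 + n - 30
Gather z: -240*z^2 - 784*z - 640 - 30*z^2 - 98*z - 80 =-270*z^2 - 882*z - 720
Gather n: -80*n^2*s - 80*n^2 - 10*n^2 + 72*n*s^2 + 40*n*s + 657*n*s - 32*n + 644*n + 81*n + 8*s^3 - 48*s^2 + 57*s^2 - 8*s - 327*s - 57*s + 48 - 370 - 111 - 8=n^2*(-80*s - 90) + n*(72*s^2 + 697*s + 693) + 8*s^3 + 9*s^2 - 392*s - 441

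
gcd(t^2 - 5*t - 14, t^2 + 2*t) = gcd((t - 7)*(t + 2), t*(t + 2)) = t + 2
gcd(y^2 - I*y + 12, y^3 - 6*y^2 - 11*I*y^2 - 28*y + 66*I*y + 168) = y - 4*I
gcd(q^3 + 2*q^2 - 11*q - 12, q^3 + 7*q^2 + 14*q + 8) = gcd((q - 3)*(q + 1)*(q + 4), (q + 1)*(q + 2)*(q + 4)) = q^2 + 5*q + 4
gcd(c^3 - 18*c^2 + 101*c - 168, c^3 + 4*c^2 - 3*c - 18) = 1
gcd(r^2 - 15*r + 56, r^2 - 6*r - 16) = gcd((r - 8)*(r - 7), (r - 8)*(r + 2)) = r - 8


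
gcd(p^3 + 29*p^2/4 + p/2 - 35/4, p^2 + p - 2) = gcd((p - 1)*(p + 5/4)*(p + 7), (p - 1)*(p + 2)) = p - 1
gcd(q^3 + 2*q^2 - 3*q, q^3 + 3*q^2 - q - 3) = q^2 + 2*q - 3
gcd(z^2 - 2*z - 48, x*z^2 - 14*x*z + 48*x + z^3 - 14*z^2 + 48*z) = z - 8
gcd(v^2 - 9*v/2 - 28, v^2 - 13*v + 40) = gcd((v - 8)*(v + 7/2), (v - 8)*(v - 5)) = v - 8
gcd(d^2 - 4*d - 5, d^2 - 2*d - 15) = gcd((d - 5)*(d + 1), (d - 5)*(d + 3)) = d - 5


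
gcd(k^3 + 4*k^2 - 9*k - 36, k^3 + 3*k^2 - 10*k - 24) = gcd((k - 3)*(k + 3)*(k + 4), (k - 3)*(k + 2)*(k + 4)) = k^2 + k - 12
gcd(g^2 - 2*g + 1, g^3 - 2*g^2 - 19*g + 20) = g - 1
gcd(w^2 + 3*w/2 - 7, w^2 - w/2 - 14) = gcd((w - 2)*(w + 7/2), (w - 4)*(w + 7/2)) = w + 7/2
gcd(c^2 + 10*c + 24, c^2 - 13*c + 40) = 1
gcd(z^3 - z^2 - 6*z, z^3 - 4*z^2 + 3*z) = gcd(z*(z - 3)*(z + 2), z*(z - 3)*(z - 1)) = z^2 - 3*z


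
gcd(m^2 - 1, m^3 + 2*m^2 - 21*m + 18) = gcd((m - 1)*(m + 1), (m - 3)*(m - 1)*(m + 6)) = m - 1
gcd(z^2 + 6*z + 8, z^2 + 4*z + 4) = z + 2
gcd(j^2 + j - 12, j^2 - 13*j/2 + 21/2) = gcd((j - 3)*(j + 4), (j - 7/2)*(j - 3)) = j - 3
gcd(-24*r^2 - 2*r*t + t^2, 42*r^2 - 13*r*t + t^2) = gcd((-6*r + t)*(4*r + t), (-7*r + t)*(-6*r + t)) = 6*r - t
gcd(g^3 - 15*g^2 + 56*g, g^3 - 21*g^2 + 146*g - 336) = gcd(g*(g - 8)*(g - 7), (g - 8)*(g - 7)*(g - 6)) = g^2 - 15*g + 56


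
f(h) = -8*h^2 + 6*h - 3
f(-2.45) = -65.72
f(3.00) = -57.00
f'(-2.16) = 40.56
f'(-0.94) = 21.04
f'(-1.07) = 23.12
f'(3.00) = -42.00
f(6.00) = -255.00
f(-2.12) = -51.68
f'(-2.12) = 39.92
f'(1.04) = -10.64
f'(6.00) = -90.00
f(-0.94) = -15.71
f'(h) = 6 - 16*h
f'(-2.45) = 45.20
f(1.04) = -5.41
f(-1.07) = -18.58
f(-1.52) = -30.60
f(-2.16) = -53.28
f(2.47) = -36.99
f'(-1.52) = 30.32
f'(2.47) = -33.52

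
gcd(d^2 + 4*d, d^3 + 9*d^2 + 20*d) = d^2 + 4*d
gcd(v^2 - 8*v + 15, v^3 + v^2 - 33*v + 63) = v - 3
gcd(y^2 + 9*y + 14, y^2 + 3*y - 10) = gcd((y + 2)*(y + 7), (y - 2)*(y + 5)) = 1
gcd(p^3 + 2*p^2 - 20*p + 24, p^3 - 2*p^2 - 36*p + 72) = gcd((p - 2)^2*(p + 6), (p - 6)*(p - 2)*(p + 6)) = p^2 + 4*p - 12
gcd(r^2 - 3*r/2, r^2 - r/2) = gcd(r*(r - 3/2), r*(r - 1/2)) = r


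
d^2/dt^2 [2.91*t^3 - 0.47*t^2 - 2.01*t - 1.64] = 17.46*t - 0.94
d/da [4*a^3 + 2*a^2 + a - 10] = 12*a^2 + 4*a + 1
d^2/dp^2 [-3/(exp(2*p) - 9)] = 12*(-exp(2*p) - 9)*exp(2*p)/(exp(2*p) - 9)^3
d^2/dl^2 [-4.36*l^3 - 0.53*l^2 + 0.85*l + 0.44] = -26.16*l - 1.06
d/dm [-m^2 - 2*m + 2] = -2*m - 2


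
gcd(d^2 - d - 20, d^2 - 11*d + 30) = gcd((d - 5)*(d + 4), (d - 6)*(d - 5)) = d - 5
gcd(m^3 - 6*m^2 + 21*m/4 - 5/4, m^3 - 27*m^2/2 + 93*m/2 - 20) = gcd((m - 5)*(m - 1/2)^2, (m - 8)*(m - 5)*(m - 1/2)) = m^2 - 11*m/2 + 5/2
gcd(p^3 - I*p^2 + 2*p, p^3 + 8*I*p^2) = p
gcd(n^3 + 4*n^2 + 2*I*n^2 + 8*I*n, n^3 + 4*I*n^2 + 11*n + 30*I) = n + 2*I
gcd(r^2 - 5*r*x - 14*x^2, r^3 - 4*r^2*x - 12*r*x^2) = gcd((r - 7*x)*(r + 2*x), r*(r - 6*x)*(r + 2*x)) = r + 2*x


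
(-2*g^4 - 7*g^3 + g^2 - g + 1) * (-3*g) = 6*g^5 + 21*g^4 - 3*g^3 + 3*g^2 - 3*g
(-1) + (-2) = -3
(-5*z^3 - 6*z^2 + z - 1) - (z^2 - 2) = -5*z^3 - 7*z^2 + z + 1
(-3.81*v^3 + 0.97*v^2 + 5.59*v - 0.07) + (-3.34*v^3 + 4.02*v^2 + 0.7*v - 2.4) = -7.15*v^3 + 4.99*v^2 + 6.29*v - 2.47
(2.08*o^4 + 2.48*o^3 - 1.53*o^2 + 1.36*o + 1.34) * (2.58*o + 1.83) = 5.3664*o^5 + 10.2048*o^4 + 0.591*o^3 + 0.7089*o^2 + 5.946*o + 2.4522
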